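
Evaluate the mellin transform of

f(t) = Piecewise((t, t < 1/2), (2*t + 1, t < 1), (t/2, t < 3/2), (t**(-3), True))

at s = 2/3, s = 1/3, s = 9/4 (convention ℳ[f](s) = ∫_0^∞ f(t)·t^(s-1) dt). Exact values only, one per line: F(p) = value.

F(2/3) = 2**(1/3)*(-2268 + 727*3**(2/3) + 3024*2**(2/3))/2520
F(1/3) = 2**(2/3)*(-486 + 97*3**(1/3) + 594*2**(1/3))/288
F(9/4) = 2**(3/4)*(-70 + 424*2**(1/4) + 659*3**(1/4))/936

decompose at 1/2, 1, 3/2; ℳ[f](s) sums the 4 pieces' integrals
segment 0 to 1/2 holds t; add its integral
the [1/2, 1) slice contributes ∫ (2*t + 1)·t^(s-1) dt
the [1, 3/2) slice contributes ∫ t/2·t^(s-1) dt
for t in [3/2, ∞): the term is ∫ t**(-3)·t^(s-1)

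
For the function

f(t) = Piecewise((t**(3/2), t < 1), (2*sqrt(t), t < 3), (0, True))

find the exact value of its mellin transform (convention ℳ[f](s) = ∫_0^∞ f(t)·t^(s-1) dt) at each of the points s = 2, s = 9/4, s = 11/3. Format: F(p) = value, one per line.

along the cuts 1, ℳ[f](s) splits into 2 integrals
the [0, 1) slice contributes ∫ t**(3/2)·t^(s-1) dt
∫ over [1, 3) of 2*sqrt(t)·t^(s-1) joins the sum

F(2) = -18/35 + 36*sqrt(3)/5
F(9/4) = -76/165 + 72*3**(3/4)/11
F(11/3) = -222/775 + 972*3**(1/6)/25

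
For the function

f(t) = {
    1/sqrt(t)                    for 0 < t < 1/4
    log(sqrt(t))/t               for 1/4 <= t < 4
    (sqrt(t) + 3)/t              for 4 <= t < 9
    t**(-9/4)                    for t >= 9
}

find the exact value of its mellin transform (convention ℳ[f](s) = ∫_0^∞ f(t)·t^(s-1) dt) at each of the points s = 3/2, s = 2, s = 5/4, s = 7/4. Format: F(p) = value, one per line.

remove the shared t-power first: sqrt(t) on [0, 1/4); log(sqrt(t)) on [1/4, 4); sqrt(t) + 3 on [4, 9); …
strip the power substitution: t on [0, 1/2); log(t) on [1/2, 2); t + 3 on [2, 3); …
breakpoints 1/4, 4, 9: one integral from each of the 4 segments
∫ 1/sqrt(t)·t^(s-1) over [0, 1/4)
over [1/4, 4), the kernel integral of log(sqrt(t))/t enters the sum
∫ (sqrt(t) + 3)/t·t^(s-1) over [4, 9)
segment [9, ∞) carries t**(-9/4); integrate it

F(3/2) = 4*sqrt(3)/27 + 5*log(2) + 33/4
F(2) = 4*sqrt(3)/3 + 17*log(2)/4 + 207/8
F(5/4) = sqrt(2)*(-330 + sqrt(2) + 108*log(2) + 144*sqrt(6))/18
F(7/4) = sqrt(2)*(-1139 + 30*sqrt(2) + 270*log(2) + 864*sqrt(6))/90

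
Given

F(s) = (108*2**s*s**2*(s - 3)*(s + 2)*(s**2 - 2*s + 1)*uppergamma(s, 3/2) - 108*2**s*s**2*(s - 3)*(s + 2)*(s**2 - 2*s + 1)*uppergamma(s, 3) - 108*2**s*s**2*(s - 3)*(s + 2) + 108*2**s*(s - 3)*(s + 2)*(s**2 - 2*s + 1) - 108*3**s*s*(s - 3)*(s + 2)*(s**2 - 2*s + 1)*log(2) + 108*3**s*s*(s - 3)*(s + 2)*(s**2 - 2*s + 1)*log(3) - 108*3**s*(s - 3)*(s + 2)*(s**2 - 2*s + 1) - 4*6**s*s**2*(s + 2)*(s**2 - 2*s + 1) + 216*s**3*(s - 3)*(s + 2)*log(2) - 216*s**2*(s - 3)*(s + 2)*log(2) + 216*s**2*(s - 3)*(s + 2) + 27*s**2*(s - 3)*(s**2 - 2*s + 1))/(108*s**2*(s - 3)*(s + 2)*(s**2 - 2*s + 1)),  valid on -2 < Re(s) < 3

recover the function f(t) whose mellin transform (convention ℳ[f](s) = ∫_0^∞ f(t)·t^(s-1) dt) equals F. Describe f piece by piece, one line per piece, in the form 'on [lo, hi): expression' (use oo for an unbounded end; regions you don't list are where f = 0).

invert the common scale on t to get t**2 on [0, 1/2); log(t)/t on [1/2, 1); log(t) on [1, 3/2); …
integrate the 5 segments split at 1, 2, 3, 6, then add the results
[0, 1) adds the kernel integral of t**2/4
over [1, 2), the kernel integral of 2*log(t/2)/t enters the sum
[2, 3) adds the kernel integral of log(t/2)
the [3, 6) slice contributes ∫ exp(-t/2)·t^(s-1) dt
for t in [6, ∞): the term is ∫ 8/t**3·t^(s-1)

on [0, 1): t**2/4
on [1, 2): 2*log(t/2)/t
on [2, 3): log(t/2)
on [3, 6): exp(-t/2)
on [6, oo): 8/t**3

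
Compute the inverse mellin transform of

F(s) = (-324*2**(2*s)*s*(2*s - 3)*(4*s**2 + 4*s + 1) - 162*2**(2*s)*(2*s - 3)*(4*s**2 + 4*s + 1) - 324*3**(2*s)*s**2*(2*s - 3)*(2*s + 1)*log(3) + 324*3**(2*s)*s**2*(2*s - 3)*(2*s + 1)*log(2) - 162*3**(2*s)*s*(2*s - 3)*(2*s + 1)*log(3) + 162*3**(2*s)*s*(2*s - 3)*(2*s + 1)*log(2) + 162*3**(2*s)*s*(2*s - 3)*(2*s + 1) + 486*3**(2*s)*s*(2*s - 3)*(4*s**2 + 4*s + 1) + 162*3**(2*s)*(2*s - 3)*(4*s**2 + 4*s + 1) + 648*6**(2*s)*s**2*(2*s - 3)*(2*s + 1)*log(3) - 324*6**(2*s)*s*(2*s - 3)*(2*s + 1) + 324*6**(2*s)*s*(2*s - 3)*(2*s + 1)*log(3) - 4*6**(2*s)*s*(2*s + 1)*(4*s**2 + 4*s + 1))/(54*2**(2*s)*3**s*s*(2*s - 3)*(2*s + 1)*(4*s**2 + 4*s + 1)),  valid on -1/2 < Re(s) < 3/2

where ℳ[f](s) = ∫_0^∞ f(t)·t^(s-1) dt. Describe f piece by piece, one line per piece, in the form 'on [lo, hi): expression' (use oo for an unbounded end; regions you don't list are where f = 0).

reversing the common scale on t: sqrt(t) on [0, 1); sqrt(t) + 3 on [1, 9/4); sqrt(t)*log(sqrt(t)) on [9/4, 9); …
invert the power substitution to get t on [0, 1); t + 3 on [1, 3/2); t*log(t) on [3/2, 3); …
summing 4 kernel integrals split by 1/3, 3/4, 3 yields ℳ[f](s)
segment 0 to 1/3 holds sqrt(3)*sqrt(t); add its integral
piece [1/3, 3/4): integrate (sqrt(3)*sqrt(t) + 3) against the kernel
the [3/4, 3) slice contributes ∫ sqrt(3)*sqrt(t)*log(sqrt(3)*sqrt(t))·t^(s-1) dt
between 3 and ∞ the integrand is sqrt(3)/(9*t**(3/2))·t^(s-1)

on [0, 1/3): sqrt(3)*sqrt(t)
on [1/3, 3/4): sqrt(3)*sqrt(t) + 3
on [3/4, 3): sqrt(3)*sqrt(t)*log(sqrt(3)*sqrt(t))
on [3, oo): sqrt(3)/(9*t**(3/2))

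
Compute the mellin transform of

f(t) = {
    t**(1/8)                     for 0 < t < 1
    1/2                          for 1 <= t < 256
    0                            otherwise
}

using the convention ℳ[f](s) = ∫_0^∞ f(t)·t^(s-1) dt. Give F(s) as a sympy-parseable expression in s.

remove the power substitution first: t**(1/4) on [0, 1); 1/2 on [1, 16)
undo the power substitution: sqrt(t) on [0, 1); 1/2 on [1, 4)
back out the power substitution: t on [0, 1); 1/2 on [1, 2)
breakpoints 1: one integral from each of the 2 segments
the [0, 1) slice contributes ∫ t**(1/8)·t^(s-1) dt
piece [1, 256): integrate 1/2 against the kernel

(256**s*(8*s + 1) + 8*s - 1)/(2*s*(8*s + 1))
  Re(s) > -1/8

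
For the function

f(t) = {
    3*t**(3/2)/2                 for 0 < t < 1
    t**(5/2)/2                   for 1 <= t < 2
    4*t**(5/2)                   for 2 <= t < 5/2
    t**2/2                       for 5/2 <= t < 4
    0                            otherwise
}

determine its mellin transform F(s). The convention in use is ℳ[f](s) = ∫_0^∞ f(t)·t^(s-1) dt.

(-14*2**(s + 5/2)*(s + 2)*(2*s + 3) + 4**(s + 2)*(2*s + 3)*(2*s + 5) - (5/2)**(s + 2)*(2*s + 3)*(2*s + 5) + 16*(5/2)**(s + 5/2)*(s + 2)*(2*s + 3) - 2*(s + 2)*(2*s + 3) + 6*(s + 2)*(2*s + 5))/(2*(s + 2)*(2*s + 3)*(2*s + 5))
  Re(s) > -3/2

breakpoints 1, 2, 5/2: one integral from each of the 4 segments
segment 0 to 1 holds 3*t**(3/2)/2; add its integral
segment [1, 2) carries t**(5/2)/2; integrate it
on [2, 5/2) integrate f = 4*t**(5/2) against the kernel
over [5/2, 4), the kernel integral of t**2/2 enters the sum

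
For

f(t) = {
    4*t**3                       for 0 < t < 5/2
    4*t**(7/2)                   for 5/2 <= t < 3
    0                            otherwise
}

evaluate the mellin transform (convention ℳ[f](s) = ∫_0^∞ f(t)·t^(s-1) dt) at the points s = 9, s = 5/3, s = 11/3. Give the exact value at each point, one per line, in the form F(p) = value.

slice at 5/2, transform all 2 pieces, and sum them
segment [0, 5/2) carries 4*t**3; integrate it
between 5/2 and 3 the integrand is 4*t**(7/2)·t^(s-1)

F(9) = -9765625*sqrt(10)/1024 + 244140625/12288 + 4251528*sqrt(3)/25
F(5/3) = -9375*2**(5/6)*5**(1/6)/248 + 1875*2**(1/3)*5**(2/3)/112 + 5832*3**(1/6)/31
F(11/3) = -234375*2**(5/6)*5**(1/6)/1376 + 9375*2**(1/3)*5**(2/3)/128 + 52488*3**(1/6)/43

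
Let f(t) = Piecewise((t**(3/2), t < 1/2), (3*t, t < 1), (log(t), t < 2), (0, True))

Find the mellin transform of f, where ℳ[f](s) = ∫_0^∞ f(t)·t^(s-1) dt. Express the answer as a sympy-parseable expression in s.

(-2*2**(2*s)*(s + 1)*(2*s + 3) + 6*2**s*s**2*(2*s + 3) + 2*2**s*(s + 1)*(2*s + 3) + 4**s*s*(s + 1)*(2*s + 3)*log(4) + sqrt(2)*s**2*(s + 1) - 3*s**2*(2*s + 3))/(2*2**s*s**2*(s + 1)*(2*s + 3))
  Re(s) > -3/2

the 3 pieces separated at 1/2, 1 each add one integral
on [0, 1/2): add ∫ t**(3/2)·t^(s-1) dt
piece [1/2, 1): integrate 3*t against the kernel
segment [1, 2) carries log(t); integrate it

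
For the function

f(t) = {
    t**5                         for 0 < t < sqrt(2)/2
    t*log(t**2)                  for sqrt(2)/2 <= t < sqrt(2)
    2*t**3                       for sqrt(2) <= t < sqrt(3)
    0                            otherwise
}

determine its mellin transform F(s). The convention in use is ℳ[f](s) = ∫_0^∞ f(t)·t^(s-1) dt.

the shared t-power comes off first: t**6 on [0, sqrt(2)/2); t**2*log(t**2) on [sqrt(2)/2, sqrt(2)); 2*t**4 on [sqrt(2), sqrt(3))
peel off the power substitution: t**3 on [0, 1/2); t*log(t) on [1/2, 2); 2*t**2 on [2, 3)
back out the shared t-power: t**2 on [0, 1/2); log(t) on [1/2, 2); 2*t on [2, 3)
integrate the 3 segments split at sqrt(2)/2, sqrt(2), then add the results
between 0 and sqrt(2)/2 the integrand is t**5·t^(s-1)
[sqrt(2)/2, sqrt(2)) adds the kernel integral of t*log(t**2)
∫ over [sqrt(2), sqrt(3)) of 2*t**3·t^(s-1) joins the sum

2**(1/2 - s/2)*(-32*2**s*(s + 1)**2*(s + 5) + 8*2**s*(s + 1)*(s + 3)*(s + 5)*log(2) - 16*2**s*(s + 3)*(s + 5) + 24*6**(s/2 + 1/2)*(s + 1)**2*(s + 5) + (s + 1)**2*(s + 3) + 4*(s + 1)*(s + 3)*(s + 5)*log(2) + 8*(s + 3)*(s + 5))/(8*(s + 1)**2*(s + 3)*(s + 5))
  Re(s) > -5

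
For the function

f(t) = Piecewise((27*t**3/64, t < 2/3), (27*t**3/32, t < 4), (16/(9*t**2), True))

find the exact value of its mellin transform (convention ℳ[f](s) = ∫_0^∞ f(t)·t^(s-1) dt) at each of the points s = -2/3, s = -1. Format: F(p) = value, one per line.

peel off the common scale on t: t**3/8 on [0, 1); t**3/4 on [1, 6); 4/t**2 on [6, ∞)
peel off the common scale on t: t**3 on [0, 1/2); 2*t**3 on [1/2, 3); t**(-2) on [3, ∞)
strip the shared t-power: t on [0, 1/2); 2*t on [1/2, 3); t**(-4) on [3, ∞)
treat the 3 regions marked off by 2/3, 4 separately and sum
on [0, 2/3): add ∫ 27*t**3/64·t^(s-1) dt
[2/3, 4) adds the kernel integral of 27*t**3/32
over [4, ∞), the kernel integral of 16/(9*t**2) enters the sum

F(-2/3) = 2**(1/3)*3**(2/3)*(-54 + 3895*6**(1/3))/2016
F(-1) = 5759/864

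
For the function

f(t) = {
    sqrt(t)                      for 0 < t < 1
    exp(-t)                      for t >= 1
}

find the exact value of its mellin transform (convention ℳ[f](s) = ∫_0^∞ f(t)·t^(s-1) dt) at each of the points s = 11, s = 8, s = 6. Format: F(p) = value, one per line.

integrate the 2 segments split at 1, then add the results
over [0, 1), the kernel integral of sqrt(t) enters the sum
between 1 and ∞ the integrand is exp(-t)·t^(s-1)

F(11) = 2/23 + 9864101*exp(-1)
F(8) = 2/17 + 13700*exp(-1)
F(6) = 2/13 + 326*exp(-1)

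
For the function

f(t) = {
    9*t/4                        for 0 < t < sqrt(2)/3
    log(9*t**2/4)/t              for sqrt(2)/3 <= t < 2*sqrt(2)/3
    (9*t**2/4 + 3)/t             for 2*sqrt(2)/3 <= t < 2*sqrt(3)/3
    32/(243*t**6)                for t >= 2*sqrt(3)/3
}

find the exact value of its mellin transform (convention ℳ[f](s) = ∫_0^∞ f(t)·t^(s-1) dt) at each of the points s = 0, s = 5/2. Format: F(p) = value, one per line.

F(0) = sqrt(2)*(-486*log(2) + sqrt(2) + 648)/216
F(5/2) = 2**(3/4)*sqrt(3)*(-436*sqrt(2) + 2*2**(3/4)*3**(1/4) + 65 + log(2**(42 + 84*sqrt(2))) + 180*6**(3/4))/567

the shared t-power comes off first: 9*t**2/4 on [0, sqrt(2)/3); log(9*t**2/4) on [sqrt(2)/3, 2*sqrt(2)/3); 9*t**2/4 + 3 on [2*sqrt(2)/3, 2*sqrt(3)/3); …
strip the common scale on t: t**2 on [0, sqrt(2)/2); log(t**2) on [sqrt(2)/2, sqrt(2)); t**2 + 3 on [sqrt(2), sqrt(3)); …
remove the power substitution first: t on [0, 1/2); log(t) on [1/2, 2); t + 3 on [2, 3); …
summing 4 kernel integrals split by sqrt(2)/3, 2*sqrt(2)/3, 2*sqrt(3)/3 yields ℳ[f](s)
[0, sqrt(2)/3) adds the kernel integral of 9*t/4
for t in [sqrt(2)/3, 2*sqrt(2)/3): the term is ∫ log(9*t**2/4)/t·t^(s-1)
piece [2*sqrt(2)/3, 2*sqrt(3)/3): integrate (9*t**2/4 + 3)/t against the kernel
segment 2*sqrt(3)/3 to ∞ holds 32/(243*t**6); add its integral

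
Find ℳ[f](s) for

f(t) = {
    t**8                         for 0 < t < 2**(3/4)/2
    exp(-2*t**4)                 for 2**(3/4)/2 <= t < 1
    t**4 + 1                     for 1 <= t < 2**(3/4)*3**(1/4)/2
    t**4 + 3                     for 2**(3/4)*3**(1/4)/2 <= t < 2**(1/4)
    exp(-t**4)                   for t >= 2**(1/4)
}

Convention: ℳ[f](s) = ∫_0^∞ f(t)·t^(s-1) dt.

back out the power substitution: t**4 on [0, sqrt(2)/2); exp(-2*t**2) on [sqrt(2)/2, 1); t**2 + 1 on [1, sqrt(6)/2); …
the power substitution comes off first: t**2 on [0, 1/2); exp(-2*t) on [1/2, 1); t + 1 on [1, 3/2); …
integrate the 5 segments split at 2**(3/4)/2, 1, 2**(3/4)*3**(1/4)/2, 2**(1/4), then add the results
on [0, 2**(3/4)/2) integrate f = t**8 against the kernel
segment [2**(3/4)/2, 1) carries exp(-2*t**4); integrate it
segment [1, 2**(3/4)*3**(1/4)/2) carries (t**4 + 1); integrate it
over [2**(3/4)*3**(1/4)/2, 2**(1/4)), the kernel integral of (t**4 + 3) enters the sum
over [2**(1/4), ∞), the kernel integral of exp(-t**4) enters the sum

(2**(3/4)/2)**s*(2**(s/4)*s*(s + 4)*(s + 8)*uppergamma(s/4, 2) - 8*2**(s/4)*s*(s + 8) - 16*2**(s/4)*(s + 8) + 20*2**(s/2)*s*(s + 8) + 48*2**(s/2)*(s + 8) - 8*3**(s/4)*s*(s + 8) - 32*3**(s/4)*(s + 8) + s*(s + 4)*(s + 8)*uppergamma(s/4, 1) - s*(s + 4)*(s + 8)*uppergamma(s/4, 2) + s*(s + 4))/(4*s*(s + 4)*(s + 8))
  Re(s) > -8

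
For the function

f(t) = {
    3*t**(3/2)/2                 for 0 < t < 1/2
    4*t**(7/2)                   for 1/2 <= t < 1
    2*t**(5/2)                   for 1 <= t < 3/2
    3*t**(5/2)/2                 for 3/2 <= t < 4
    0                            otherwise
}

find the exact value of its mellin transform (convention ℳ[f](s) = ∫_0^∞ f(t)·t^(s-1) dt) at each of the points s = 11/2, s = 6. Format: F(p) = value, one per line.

F(11/2) = 3171357551/258048
F(6) = 9*sqrt(2)/24320 + 6561*sqrt(6)/8704 + 7471164/323

the 4 pieces separated at 1/2, 1, 3/2 each add one integral
on [0, 1/2): add ∫ 3*t**(3/2)/2·t^(s-1) dt
the [1/2, 1) slice contributes ∫ 4*t**(7/2)·t^(s-1) dt
segment 1 to 3/2 holds 2*t**(5/2); add its integral
between 3/2 and 4 the integrand is 3*t**(5/2)/2·t^(s-1)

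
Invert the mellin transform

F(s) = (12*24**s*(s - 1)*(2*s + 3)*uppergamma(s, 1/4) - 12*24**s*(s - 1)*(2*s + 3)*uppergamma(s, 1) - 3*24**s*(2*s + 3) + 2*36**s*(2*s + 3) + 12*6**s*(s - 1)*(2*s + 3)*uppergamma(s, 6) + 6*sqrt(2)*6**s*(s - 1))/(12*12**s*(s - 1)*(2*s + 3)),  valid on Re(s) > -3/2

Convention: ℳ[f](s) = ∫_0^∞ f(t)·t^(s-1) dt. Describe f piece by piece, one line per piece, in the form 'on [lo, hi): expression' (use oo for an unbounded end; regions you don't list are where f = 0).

on [0, 1/2): t**(3/2)
on [1/2, 2): exp(-t/2)
on [2, 3): 1/(2*t)
on [3, oo): exp(-2*t)

breakpoints 1/2, 2, 3: one integral from each of the 4 segments
[0, 1/2) adds the kernel integral of t**(3/2)
piece [1/2, 2): integrate exp(-t/2) against the kernel
segment [2, 3) carries 1/(2*t); integrate it
on [3, ∞): add ∫ exp(-2*t)·t^(s-1) dt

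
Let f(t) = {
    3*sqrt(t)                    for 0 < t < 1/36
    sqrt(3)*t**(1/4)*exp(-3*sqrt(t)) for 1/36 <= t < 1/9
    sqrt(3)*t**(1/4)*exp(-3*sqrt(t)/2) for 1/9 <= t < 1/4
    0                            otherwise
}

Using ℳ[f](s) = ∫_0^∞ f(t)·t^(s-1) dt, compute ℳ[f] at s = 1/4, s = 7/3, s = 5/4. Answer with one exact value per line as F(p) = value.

F(1/4) = sqrt(3)*(-12*exp(3/2) - 6*exp(5/4) + sqrt(2)*exp(9/4) + 18*exp(7/4))*exp(-9/4)/9
F(7/3) = 2**(5/6)*3**(1/3)*(-34816*2**(1/3)*uppergamma(31/6, 3/4) - 1088*2**(1/6)*uppergamma(31/6, 1) + 3*sqrt(2) + 1088*2**(1/6)*uppergamma(31/6, 1/2) + 34816*2**(1/3)*uppergamma(31/6, 1/2))/264384
F(5/4) = sqrt(3)*(-1820*exp(3/2) - 280*exp(5/4) + sqrt(2)*exp(9/4) + 1638*exp(7/4))*exp(-9/4)/756

remove the power substitution first: 3*t on [0, 1/6); sqrt(3)*sqrt(t)*exp(-3*t) on [1/6, 1/3); sqrt(3)*sqrt(t)*exp(-3*t/2) on [1/3, 1/2)
back out the common scale on t: t on [0, 1/2); sqrt(t)*exp(-t) on [1/2, 1); sqrt(t)*exp(-t/2) on [1, 3/2)
undo the shared t-power: sqrt(t) on [0, 1/2); exp(-t) on [1/2, 1); exp(-t/2) on [1, 3/2)
integrate the 3 segments split at 1/36, 1/9, then add the results
over [0, 1/36), the kernel integral of 3*sqrt(t) enters the sum
the [1/36, 1/9) slice contributes ∫ sqrt(3)*t**(1/4)*exp(-3*sqrt(t))·t^(s-1) dt
segment 1/9 to 1/4 holds sqrt(3)*t**(1/4)*exp(-3*sqrt(t)/2); add its integral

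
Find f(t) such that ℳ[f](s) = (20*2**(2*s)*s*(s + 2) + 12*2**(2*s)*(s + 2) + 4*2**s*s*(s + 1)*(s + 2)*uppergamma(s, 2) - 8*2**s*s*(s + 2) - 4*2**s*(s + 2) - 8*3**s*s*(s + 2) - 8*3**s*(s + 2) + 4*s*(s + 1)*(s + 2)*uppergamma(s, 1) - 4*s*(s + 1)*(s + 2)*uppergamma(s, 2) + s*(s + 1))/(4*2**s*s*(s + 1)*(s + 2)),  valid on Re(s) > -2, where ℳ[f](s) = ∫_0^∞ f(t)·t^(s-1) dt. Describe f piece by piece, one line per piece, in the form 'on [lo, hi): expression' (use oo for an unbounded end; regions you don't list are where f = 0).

treat the 5 regions marked off by 1/2, 1, 3/2, 2 separately and sum
on [0, 1/2): add ∫ t**2·t^(s-1) dt
for t in [1/2, 1): the term is ∫ exp(-2*t)·t^(s-1)
segment 1 to 3/2 holds (t + 1); add its integral
on [3/2, 2) integrate f = (t + 3) against the kernel
between 2 and ∞ the integrand is exp(-t)·t^(s-1)

on [0, 1/2): t**2
on [1/2, 1): exp(-2*t)
on [1, 3/2): t + 1
on [3/2, 2): t + 3
on [2, oo): exp(-t)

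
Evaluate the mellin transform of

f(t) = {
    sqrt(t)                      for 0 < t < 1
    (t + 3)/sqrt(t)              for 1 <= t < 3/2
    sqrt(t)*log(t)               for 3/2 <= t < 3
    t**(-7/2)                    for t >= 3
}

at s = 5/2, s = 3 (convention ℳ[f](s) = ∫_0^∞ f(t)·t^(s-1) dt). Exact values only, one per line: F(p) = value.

reversing the shared t-power: t**(3/2) on [0, 1); sqrt(t)*(t + 3) on [1, 3/2); t**(3/2)*log(t) on [3/2, 3); …
remove the shared t-power first: t on [0, 1); t + 3 on [1, 3/2); t*log(t) on [3/2, 3); …
breakpoints 1, 3/2, 3: one integral from each of the 4 segments
between 0 and 1 the integrand is sqrt(t)·t^(s-1)
∫ over [1, 3/2) of (t + 3)/sqrt(t)·t^(s-1) joins the sum
over [3/2, 3), the kernel integral of sqrt(t)*log(t) enters the sum
on [3, ∞): add ∫ t**(-7/2)·t^(s-1) dt

F(5/2) = 17/24 + 9*log(2)/8 + 63*log(3)/8
F(3) = -226*sqrt(3)/147 - 27*sqrt(6)*log(3)/56 - 6/5 + 27*sqrt(6)*log(2)/56 + 3861*sqrt(6)/1960 + 54*sqrt(3)*log(3)/7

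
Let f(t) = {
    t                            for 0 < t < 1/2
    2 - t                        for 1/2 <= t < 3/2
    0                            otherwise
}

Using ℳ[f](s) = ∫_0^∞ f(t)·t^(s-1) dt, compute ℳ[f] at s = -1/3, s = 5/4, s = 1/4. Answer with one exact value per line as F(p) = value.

F(-1/3) = 2**(1/3)*(30 - 11*3**(2/3))/4
F(5/4) = 2**(3/4)*(-26 + 63*3**(1/4))/90
F(1/4) = 2**(3/4)*(-18 + 17*3**(1/4))/5

split f at 1/2: ℳ[f](s) collects 2 kernel integrals
between 0 and 1/2 the integrand is t·t^(s-1)
between 1/2 and 3/2 the integrand is (2 - t)·t^(s-1)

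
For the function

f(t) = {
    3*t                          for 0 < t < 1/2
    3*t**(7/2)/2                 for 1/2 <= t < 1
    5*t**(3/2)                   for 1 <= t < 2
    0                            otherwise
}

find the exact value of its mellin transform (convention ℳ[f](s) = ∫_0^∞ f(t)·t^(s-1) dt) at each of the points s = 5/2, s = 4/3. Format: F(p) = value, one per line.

treat the 3 regions marked off by 1/2, 1 separately and sum
on [0, 1/2) integrate f = 3*t against the kernel
the [1/2, 1) slice contributes ∫ 3*t**(7/2)/2·t^(s-1) dt
segment 1 to 2 holds 5*t**(3/2); add its integral

F(5/2) = 3*sqrt(2)/56 + 4863/256
F(4/3) = -717/493 - 9*2**(1/6)/928 + 9*2**(2/3)/56 + 120*2**(5/6)/17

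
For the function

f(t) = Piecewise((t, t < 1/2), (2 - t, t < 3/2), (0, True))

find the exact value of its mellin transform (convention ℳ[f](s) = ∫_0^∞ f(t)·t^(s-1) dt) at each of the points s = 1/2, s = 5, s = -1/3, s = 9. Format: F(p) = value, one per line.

split f at 1/2: ℳ[f](s) collects 2 kernel integrals
over [0, 1/2), the kernel integral of t enters the sum
between 1/2 and 3/2 the integrand is (2 - t)·t^(s-1)

F(1/2) = sqrt(2)*(-10 + 9*sqrt(3))/6
F(5) = 2173/1920
F(-1/3) = 2**(1/3)*(30 - 11*3**(2/3))/4
F(9) = 255857/92160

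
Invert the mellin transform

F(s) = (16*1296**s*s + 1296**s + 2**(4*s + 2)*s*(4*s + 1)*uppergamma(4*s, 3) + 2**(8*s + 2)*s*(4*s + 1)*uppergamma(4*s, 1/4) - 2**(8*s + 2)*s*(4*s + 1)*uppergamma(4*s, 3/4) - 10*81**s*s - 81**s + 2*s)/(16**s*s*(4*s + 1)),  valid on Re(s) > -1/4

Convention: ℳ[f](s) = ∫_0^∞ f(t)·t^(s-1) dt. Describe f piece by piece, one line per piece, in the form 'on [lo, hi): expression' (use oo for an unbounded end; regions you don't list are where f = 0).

on [0, 1/16): t**(1/4)
on [1/16, 81/16): exp(-t**(1/4)/2)
on [81/16, 81): t**(1/4) + 1
on [81, oo): exp(-t**(1/4))

peel off the power substitution: sqrt(t) on [0, 1/4); exp(-sqrt(t)/2) on [1/4, 9/4); sqrt(t) + 1 on [9/4, 9); …
invert the power substitution to get t on [0, 1/2); exp(-t/2) on [1/2, 3/2); t + 1 on [3/2, 3); …
f breaks at 1/16, 81/16, 81 into 4 integrals to sum
piece [0, 1/16): integrate t**(1/4) against the kernel
segment [1/16, 81/16) carries exp(-t**(1/4)/2); integrate it
∫ (t**(1/4) + 1)·t^(s-1) over [81/16, 81)
segment 81 to ∞ holds exp(-t**(1/4)); add its integral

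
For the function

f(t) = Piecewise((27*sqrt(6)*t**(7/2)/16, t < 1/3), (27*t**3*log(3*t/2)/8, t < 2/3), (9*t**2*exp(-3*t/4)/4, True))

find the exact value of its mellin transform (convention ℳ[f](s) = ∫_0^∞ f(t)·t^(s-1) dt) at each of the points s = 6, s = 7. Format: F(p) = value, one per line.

peel off the common scale on t: sqrt(2)*t**(7/2)/16 on [0, 1); t**3*log(t/2)/8 on [1, 2); t**2*exp(-t/4)/4 on [2, ∞)
the common scale on t comes off first: t**(7/2) on [0, 1/2); t**3*log(t) on [1/2, 1); t**2*exp(-t/2) on [1, ∞)
the shared t-power comes off first: t**(3/2) on [0, 1/2); t*log(t) on [1/2, 1); exp(-t/2) on [1, ∞)
cuts at 1/3, 2/3: linearity sums the 3 kernel integrals
between 0 and 1/3 the integrand is 27*sqrt(6)*t**(7/2)/16·t^(s-1)
on [1/3, 2/3): add ∫ 27*t**3*log(3*t/2)/8·t^(s-1) dt
segment 2/3 to ∞ holds 9*t**2*exp(-3*t/4)/4; add its integral

F(6) = -511/472392 + sqrt(2)/110808 + log(2)/52488 + 45381248*exp(-1/2)/243
F(7) = -341/583200 + sqrt(2)/367416 + log(2)/174960 + 4356600064*exp(-1/2)/2187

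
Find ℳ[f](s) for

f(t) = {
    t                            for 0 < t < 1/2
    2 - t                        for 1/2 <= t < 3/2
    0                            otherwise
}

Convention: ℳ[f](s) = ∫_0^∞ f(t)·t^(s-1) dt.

summing 2 kernel integrals split by 1/2 yields ℳ[f](s)
[0, 1/2) adds the kernel integral of t
segment 1/2 to 3/2 holds (2 - t); add its integral

(3**s*s + 4*3**s - 2*s - 4)/(2*2**s*s*(s + 1))
  Re(s) > -1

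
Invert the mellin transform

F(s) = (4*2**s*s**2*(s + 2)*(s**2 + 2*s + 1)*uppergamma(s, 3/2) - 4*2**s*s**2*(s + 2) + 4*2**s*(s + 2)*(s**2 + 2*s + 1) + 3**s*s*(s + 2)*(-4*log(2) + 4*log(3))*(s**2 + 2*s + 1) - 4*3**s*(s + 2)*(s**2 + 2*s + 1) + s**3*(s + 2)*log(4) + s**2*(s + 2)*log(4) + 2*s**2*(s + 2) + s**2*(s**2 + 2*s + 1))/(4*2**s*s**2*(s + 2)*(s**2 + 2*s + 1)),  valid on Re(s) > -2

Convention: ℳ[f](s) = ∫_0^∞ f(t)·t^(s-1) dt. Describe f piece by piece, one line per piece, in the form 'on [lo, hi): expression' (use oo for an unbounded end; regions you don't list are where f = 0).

linearity at 1/2, 1, 3/2 turns ℳ[f](s) into 4 summed integrals
over [0, 1/2), the kernel integral of t**2 enters the sum
∫ over [1/2, 1) of t*log(t)·t^(s-1) joins the sum
piece [1, 3/2): integrate log(t) against the kernel
on [3/2, ∞): add ∫ exp(-t)·t^(s-1) dt

on [0, 1/2): t**2
on [1/2, 1): t*log(t)
on [1, 3/2): log(t)
on [3/2, oo): exp(-t)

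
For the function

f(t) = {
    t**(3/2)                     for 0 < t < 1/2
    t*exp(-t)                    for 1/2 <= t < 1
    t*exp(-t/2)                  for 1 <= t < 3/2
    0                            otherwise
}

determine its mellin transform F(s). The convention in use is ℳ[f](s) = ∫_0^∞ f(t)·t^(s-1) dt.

(4*2**(2*s)*(2*s + 3)*uppergamma(s + 1, 1/2) - 4*2**(2*s)*(2*s + 3)*uppergamma(s + 1, 3/4) + 2*2**s*(2*s + 3)*uppergamma(s + 1, 1/2) - 2*2**s*(2*s + 3)*uppergamma(s + 1, 1) + sqrt(2))/(2*2**s*(2*s + 3))
  Re(s) > -3/2

strip the shared t-power: sqrt(t) on [0, 1/2); exp(-t) on [1/2, 1); exp(-t/2) on [1, 3/2)
summing 3 kernel integrals split by 1/2, 1 yields ℳ[f](s)
[0, 1/2) adds the kernel integral of t**(3/2)
segment 1/2 to 1 holds t*exp(-t); add its integral
over [1, 3/2), the kernel integral of t*exp(-t/2) enters the sum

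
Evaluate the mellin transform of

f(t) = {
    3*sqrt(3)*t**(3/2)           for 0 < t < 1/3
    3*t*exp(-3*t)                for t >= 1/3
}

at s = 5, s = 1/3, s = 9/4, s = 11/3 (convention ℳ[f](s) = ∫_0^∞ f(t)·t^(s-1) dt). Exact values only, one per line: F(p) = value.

undo the common scale on t: t**(3/2) on [0, 1); t*exp(-t) on [1, ∞)
strip the shared t-power: sqrt(t) on [0, 1); exp(-t) on [1, ∞)
the 2 pieces separated at 1/3 each add one integral
on [0, 1/3): add ∫ 3*sqrt(3)*t**(3/2)·t^(s-1) dt
between 1/3 and ∞ the integrand is 3*t*exp(-3*t)·t^(s-1)

F(5) = 2/3159 + 326*exp(-1)/243
F(1/3) = 3**(2/3)*(11*uppergamma(4/3, 1) + 6)/33
F(9/4) = 3**(3/4)*(4 + 15*uppergamma(13/4, 1))/405
F(11/3) = 3**(1/3)*(6 + 31*uppergamma(14/3, 1))/2511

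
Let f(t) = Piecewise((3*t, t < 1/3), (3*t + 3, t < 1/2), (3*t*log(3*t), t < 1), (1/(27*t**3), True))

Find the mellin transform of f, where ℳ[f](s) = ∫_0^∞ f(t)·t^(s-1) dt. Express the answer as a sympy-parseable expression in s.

(-162*2**s*s*(s - 3)*(s**2 + 2*s + 1) - 162*2**s*(s - 3)*(s**2 + 2*s + 1) - 81*3**s*s**2*(s - 3)*(s + 1)*log(3) + 81*3**s*s**2*(s - 3)*(s + 1)*log(2) - 81*3**s*s*(s - 3)*(s + 1)*log(3) + 81*3**s*s*(s - 3)*(s + 1)*log(2) + 81*3**s*s*(s - 3)*(s + 1) + 243*3**s*s*(s - 3)*(s**2 + 2*s + 1) + 162*3**s*(s - 3)*(s**2 + 2*s + 1) + 162*6**s*s**2*(s - 3)*(s + 1)*log(3) - 162*6**s*s*(s - 3)*(s + 1) + 162*6**s*s*(s - 3)*(s + 1)*log(3) - 2*6**s*s*(s + 1)*(s**2 + 2*s + 1))/(54*6**s*s*(s - 3)*(s + 1)*(s**2 + 2*s + 1))
  -1 < Re(s) < 3

remove the common scale on t first: t on [0, 1); t + 3 on [1, 3/2); t*log(t) on [3/2, 3); …
slice at 1/3, 1/2, 1, transform all 4 pieces, and sum them
between 0 and 1/3 the integrand is 3*t·t^(s-1)
segment [1/3, 1/2) carries (3*t + 3); integrate it
piece [1/2, 1): integrate 3*t*log(3*t) against the kernel
segment [1, ∞) carries 1/(27*t**3); integrate it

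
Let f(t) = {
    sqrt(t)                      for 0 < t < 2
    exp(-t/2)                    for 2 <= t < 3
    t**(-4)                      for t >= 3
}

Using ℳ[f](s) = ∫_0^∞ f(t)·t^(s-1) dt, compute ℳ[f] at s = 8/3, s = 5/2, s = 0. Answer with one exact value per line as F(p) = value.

F(8/3) = -4*2**(2/3)*uppergamma(8/3, 3/2) + 3**(2/3)/12 + 48*2**(1/6)/19 + 4*2**(2/3)*uppergamma(8/3, 1)
F(5/2) = -12*sqrt(3)*exp(-3/2) - 3*sqrt(2)*sqrt(pi)*erfc(sqrt(6)/2) + 2*sqrt(3)/27 + 3*sqrt(2)*sqrt(pi)*erfc(1) + 8/3 + 10*sqrt(2)*exp(-1)
F(0) = Ei(-3/2) + 1/324 - Ei(-1) + 2*sqrt(2)

split f at 2, 3: ℳ[f](s) collects 3 kernel integrals
for t in [0, 2): the term is ∫ sqrt(t)·t^(s-1)
over [2, 3), the kernel integral of exp(-t/2) enters the sum
[3, ∞) adds the kernel integral of t**(-4)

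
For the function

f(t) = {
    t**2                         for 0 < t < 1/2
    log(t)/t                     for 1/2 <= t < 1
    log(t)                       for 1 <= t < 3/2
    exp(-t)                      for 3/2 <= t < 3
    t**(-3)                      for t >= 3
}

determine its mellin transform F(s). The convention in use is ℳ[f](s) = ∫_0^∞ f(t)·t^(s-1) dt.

(108*2**s*s**2*(s - 3)*(s + 2)*(s**2 - 2*s + 1)*uppergamma(s, 3/2) - 108*2**s*s**2*(s - 3)*(s + 2)*(s**2 - 2*s + 1)*uppergamma(s, 3) - 108*2**s*s**2*(s - 3)*(s + 2) + 108*2**s*(s - 3)*(s + 2)*(s**2 - 2*s + 1) - 108*3**s*s*(s - 3)*(s + 2)*(s**2 - 2*s + 1)*log(2) + 108*3**s*s*(s - 3)*(s + 2)*(s**2 - 2*s + 1)*log(3) - 108*3**s*(s - 3)*(s + 2)*(s**2 - 2*s + 1) - 4*6**s*s**2*(s + 2)*(s**2 - 2*s + 1) + 216*s**3*(s - 3)*(s + 2)*log(2) - 216*s**2*(s - 3)*(s + 2)*log(2) + 216*s**2*(s - 3)*(s + 2) + 27*s**2*(s - 3)*(s**2 - 2*s + 1))/(108*2**s*s**2*(s - 3)*(s + 2)*(s**2 - 2*s + 1))
  -2 < Re(s) < 3

the 5 pieces separated at 1/2, 1, 3/2, 3 each add one integral
for t in [0, 1/2): the term is ∫ t**2·t^(s-1)
for t in [1/2, 1): the term is ∫ log(t)/t·t^(s-1)
∫ over [1, 3/2) of log(t)·t^(s-1) joins the sum
the [3/2, 3) slice contributes ∫ exp(-t)·t^(s-1) dt
∫ over [3, ∞) of t**(-3)·t^(s-1) joins the sum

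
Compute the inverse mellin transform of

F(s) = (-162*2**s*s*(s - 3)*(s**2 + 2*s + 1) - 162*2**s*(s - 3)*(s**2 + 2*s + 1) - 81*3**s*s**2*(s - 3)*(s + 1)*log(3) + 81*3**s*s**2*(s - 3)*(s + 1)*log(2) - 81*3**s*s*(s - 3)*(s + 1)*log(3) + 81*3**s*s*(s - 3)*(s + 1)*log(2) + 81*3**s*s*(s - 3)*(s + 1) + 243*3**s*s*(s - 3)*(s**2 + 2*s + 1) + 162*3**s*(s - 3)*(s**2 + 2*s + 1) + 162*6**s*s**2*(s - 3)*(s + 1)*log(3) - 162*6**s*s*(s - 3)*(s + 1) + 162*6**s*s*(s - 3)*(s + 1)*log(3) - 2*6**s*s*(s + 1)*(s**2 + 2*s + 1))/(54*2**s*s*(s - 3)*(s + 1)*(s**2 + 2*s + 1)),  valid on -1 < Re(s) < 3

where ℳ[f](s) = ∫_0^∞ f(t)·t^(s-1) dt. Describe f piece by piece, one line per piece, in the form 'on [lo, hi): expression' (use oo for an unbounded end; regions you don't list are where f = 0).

on [0, 1): t
on [1, 3/2): t + 3
on [3/2, 3): t*log(t)
on [3, oo): t**(-3)

cuts at 1, 3/2, 3: linearity sums the 4 kernel integrals
between 0 and 1 the integrand is t·t^(s-1)
between 1 and 3/2 the integrand is (t + 3)·t^(s-1)
on [3/2, 3): add ∫ t*log(t)·t^(s-1) dt
piece [3, ∞): integrate t**(-3) against the kernel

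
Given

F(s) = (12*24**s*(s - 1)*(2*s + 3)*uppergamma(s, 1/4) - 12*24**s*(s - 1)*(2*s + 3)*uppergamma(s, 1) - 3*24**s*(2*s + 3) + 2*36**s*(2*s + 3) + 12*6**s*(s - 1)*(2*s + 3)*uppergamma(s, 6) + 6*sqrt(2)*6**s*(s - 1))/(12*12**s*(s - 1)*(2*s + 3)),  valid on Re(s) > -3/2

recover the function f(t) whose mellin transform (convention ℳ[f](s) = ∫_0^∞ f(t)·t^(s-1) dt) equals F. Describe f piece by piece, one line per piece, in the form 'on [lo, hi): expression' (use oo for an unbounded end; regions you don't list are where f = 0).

summing 4 kernel integrals split by 1/2, 2, 3 yields ℳ[f](s)
[0, 1/2) adds the kernel integral of t**(3/2)
the [1/2, 2) slice contributes ∫ exp(-t/2)·t^(s-1) dt
on [2, 3): add ∫ 1/(2*t)·t^(s-1) dt
∫ over [3, ∞) of exp(-2*t)·t^(s-1) joins the sum

on [0, 1/2): t**(3/2)
on [1/2, 2): exp(-t/2)
on [2, 3): 1/(2*t)
on [3, oo): exp(-2*t)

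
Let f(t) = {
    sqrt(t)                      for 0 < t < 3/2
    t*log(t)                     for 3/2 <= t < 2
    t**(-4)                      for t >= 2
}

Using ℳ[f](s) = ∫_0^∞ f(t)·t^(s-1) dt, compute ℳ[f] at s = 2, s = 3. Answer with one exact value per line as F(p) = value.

F(2) = -9*log(3)/8 - 7/18 + 9*sqrt(6)/20 + 91*log(2)/24
F(3) = -81*log(3)/64 - 47/256 + 27*sqrt(6)/56 + 337*log(2)/64

slice at 3/2, 2, transform all 3 pieces, and sum them
∫ over [0, 3/2) of sqrt(t)·t^(s-1) joins the sum
piece [3/2, 2): integrate t*log(t) against the kernel
for t in [2, ∞): the term is ∫ t**(-4)·t^(s-1)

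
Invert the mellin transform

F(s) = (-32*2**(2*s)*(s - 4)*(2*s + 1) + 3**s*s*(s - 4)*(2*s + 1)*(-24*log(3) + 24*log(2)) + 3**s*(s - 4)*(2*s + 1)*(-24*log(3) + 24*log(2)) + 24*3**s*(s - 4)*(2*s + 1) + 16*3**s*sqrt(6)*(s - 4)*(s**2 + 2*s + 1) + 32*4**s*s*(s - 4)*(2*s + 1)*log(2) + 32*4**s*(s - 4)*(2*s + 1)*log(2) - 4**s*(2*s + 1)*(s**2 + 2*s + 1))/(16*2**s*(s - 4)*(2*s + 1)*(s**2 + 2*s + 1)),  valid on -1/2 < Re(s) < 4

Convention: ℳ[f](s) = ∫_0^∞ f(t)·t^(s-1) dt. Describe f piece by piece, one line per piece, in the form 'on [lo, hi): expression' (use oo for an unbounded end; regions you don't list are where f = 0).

on [0, 3/2): sqrt(t)
on [3/2, 2): t*log(t)
on [2, oo): t**(-4)

linearity at 3/2, 2 turns ℳ[f](s) into 3 summed integrals
on [0, 3/2): add ∫ sqrt(t)·t^(s-1) dt
∫ t*log(t)·t^(s-1) over [3/2, 2)
segment [2, ∞) carries t**(-4); integrate it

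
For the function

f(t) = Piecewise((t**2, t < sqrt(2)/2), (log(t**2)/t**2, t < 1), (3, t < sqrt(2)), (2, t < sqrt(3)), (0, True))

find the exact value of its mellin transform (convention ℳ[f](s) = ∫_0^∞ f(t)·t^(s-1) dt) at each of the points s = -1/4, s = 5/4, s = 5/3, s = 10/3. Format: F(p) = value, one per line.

remove the power substitution first: t on [0, 1/2); log(t)/t on [1/2, 1); 3 on [1, 2); …
along the cuts sqrt(2)/2, 1, sqrt(2), ℳ[f](s) splits into 4 integrals
on [0, sqrt(2)/2) integrate f = t**2 against the kernel
piece [sqrt(2)/2, 1): integrate log(t**2)/t**2 against the kernel
the [1, sqrt(2)) slice contributes ∫ 3·t^(s-1) dt
on [sqrt(2), sqrt(3)) integrate f = 2 against the kernel

F(-1/4) = -8*3**(7/8)/3 - 2*2**(7/8) - 8*2**(1/8)*log(2)/9 + 610*2**(1/8)/567 + 940/81
F(5/4) = 2**(3/8)*(-1742*2**(5/8) - 780*log(2) + 468*2**(1/4) + 468*6**(5/8) + 2125)/585
F(5/3) = -99/5 - 3*2**(1/6)*log(2) + 3*2**(5/6)/5 + 6*3**(5/6)/5 + 795*2**(1/6)/44
F(10/3) = -81/40 + 3*2**(1/3)*log(2)/8 + 75*2**(1/3)/128 + 3*2**(2/3)/5 + 9*3**(2/3)/5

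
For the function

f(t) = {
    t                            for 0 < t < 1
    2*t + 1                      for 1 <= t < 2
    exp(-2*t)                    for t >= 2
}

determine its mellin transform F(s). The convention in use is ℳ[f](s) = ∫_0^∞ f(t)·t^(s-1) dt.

(2**s*s*(s + 1)*uppergamma(s, 4) - 2*4**s*s - 4**s + 5*8**s*s + 8**s)/(4**s*s*(s + 1))
  Re(s) > -1

along the cuts 1, 2, ℳ[f](s) splits into 3 integrals
∫ over [0, 1) of t·t^(s-1) joins the sum
piece [1, 2): integrate (2*t + 1) against the kernel
for t in [2, ∞): the term is ∫ exp(-2*t)·t^(s-1)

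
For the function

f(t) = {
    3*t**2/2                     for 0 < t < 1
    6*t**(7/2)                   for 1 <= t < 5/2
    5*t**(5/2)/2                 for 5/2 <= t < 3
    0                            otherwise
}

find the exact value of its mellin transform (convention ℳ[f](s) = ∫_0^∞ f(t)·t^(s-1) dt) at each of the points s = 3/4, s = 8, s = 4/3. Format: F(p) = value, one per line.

treat the 3 regions marked off by 1, 5/2 separately and sum
segment 0 to 1 holds 3*t**2/2; add its integral
∫ over [1, 5/2) of 6*t**(7/2)·t^(s-1) joins the sum
on [5/2, 3) integrate f = 5*t**(5/2)/2 against the kernel

F(3/4) = -162/187 + 270*3**(1/4)/13 + 38125*2**(3/4)*5**(1/4)/1768
F(8) = -171/460 + 5029296875*sqrt(10)/989184 + 98415*sqrt(3)/7
F(4/3) = -459/580 + 405*3**(5/6)/23 + 204375*2**(1/6)*5**(5/6)/10672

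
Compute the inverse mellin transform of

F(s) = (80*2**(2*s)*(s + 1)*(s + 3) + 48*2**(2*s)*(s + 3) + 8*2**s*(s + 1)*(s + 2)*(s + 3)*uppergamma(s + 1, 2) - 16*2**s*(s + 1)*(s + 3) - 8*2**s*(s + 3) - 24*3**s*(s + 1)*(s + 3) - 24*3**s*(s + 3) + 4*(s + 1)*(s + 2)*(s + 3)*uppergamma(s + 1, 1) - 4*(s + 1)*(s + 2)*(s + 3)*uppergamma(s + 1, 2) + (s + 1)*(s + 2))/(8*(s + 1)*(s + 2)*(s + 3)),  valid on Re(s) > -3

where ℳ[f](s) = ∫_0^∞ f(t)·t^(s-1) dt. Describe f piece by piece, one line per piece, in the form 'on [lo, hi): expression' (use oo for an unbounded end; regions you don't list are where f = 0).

on [0, 1): t**3/8
on [1, 2): t*exp(-t)/2
on [2, 3): t*(t/2 + 1)/2
on [3, 4): t*(t/2 + 3)/2
on [4, oo): t*exp(-t/2)/2

reversing the common scale on t: t**3 on [0, 1/2); t*exp(-2*t) on [1/2, 1); t*(t + 1) on [1, 3/2); …
strip the shared t-power: t**2 on [0, 1/2); exp(-2*t) on [1/2, 1); t + 1 on [1, 3/2); …
along the cuts 1, 2, 3, 4, ℳ[f](s) splits into 5 integrals
over [0, 1), the kernel integral of t**3/8 enters the sum
between 1 and 2 the integrand is t*exp(-t)/2·t^(s-1)
∫ t*(t/2 + 1)/2·t^(s-1) over [2, 3)
on [3, 4): add ∫ t*(t/2 + 3)/2·t^(s-1) dt
segment [4, ∞) carries t*exp(-t/2)/2; integrate it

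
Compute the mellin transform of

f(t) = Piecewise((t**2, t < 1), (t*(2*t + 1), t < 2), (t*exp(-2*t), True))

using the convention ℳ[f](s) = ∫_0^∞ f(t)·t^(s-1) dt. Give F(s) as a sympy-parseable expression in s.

(20*2**(2*s)*(s + 1) + 4*2**(2*s) - 4*2**s*(s + 1) - 2*2**s + (s + 1)*(s + 2)*uppergamma(s + 1, 4))/(2*2**s*(s + 1)*(s + 2))
  Re(s) > -2

strip the shared t-power: t**(3/2) on [0, 1); sqrt(t)*(2*t + 1) on [1, 2); sqrt(t)*exp(-2*t) on [2, ∞)
strip the shared t-power: t on [0, 1); 2*t + 1 on [1, 2); exp(-2*t) on [2, ∞)
treat the 3 regions marked off by 1, 2 separately and sum
segment 0 to 1 holds t**2; add its integral
segment [1, 2) carries t*(2*t + 1); integrate it
on [2, ∞) integrate f = t*exp(-2*t) against the kernel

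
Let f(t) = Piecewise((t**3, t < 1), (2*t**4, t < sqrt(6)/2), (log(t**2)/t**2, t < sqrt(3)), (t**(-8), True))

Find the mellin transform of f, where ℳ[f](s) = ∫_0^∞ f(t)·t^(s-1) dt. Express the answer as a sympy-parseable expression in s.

(324*2**(s/2)*(s/2 - 4)*(s/2 + 2)*(s**2/4 - s + 1) - 324*2**(s/2)*(s/2 - 4)*(s + 3)*(s**2/4 - s + 1) - 54*3**(s/2)*s*(s/2 - 4)*(s/2 + 2)*(s + 3)*log(3) + 54*3**(s/2)*s*(s/2 - 4)*(s/2 + 2)*(s + 3)*log(2) - 108*3**(s/2)*(s/2 - 4)*(s/2 + 2)*(s + 3)*log(2) + 108*3**(s/2)*(s/2 - 4)*(s/2 + 2)*(s + 3) + 108*3**(s/2)*(s/2 - 4)*(s/2 + 2)*(s + 3)*log(3) + 729*3**(s/2)*(s/2 - 4)*(s + 3)*(s**2/4 - s + 1) + 27*6**(s/2)*s*(s/2 - 4)*(s/2 + 2)*(s + 3)*log(3) - 54*6**(s/2)*(s/2 - 4)*(s/2 + 2)*(s + 3)*log(3) - 54*6**(s/2)*(s/2 - 4)*(s/2 + 2)*(s + 3) - 2*6**(s/2)*(s/2 + 2)*(s + 3)*(s**2/4 - s + 1))/(324*2**(s/2)*(s/2 - 4)*(s/2 + 2)*(s + 3)*(s**2/4 - s + 1))
  -3 < Re(s) < 8

peel off the power substitution: t**(3/2) on [0, 1); 2*t**2 on [1, 3/2); log(t)/t on [3/2, 3); …
breakpoints 1, sqrt(6)/2, sqrt(3): one integral from each of the 4 segments
the [0, 1) slice contributes ∫ t**3·t^(s-1) dt
segment [1, sqrt(6)/2) carries 2*t**4; integrate it
∫ log(t**2)/t**2·t^(s-1) over [sqrt(6)/2, sqrt(3))
over [sqrt(3), ∞), the kernel integral of t**(-8) enters the sum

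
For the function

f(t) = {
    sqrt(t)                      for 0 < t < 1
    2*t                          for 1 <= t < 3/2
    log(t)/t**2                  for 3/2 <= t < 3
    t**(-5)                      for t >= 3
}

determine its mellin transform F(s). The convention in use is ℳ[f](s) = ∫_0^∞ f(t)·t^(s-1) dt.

the shared t-power comes off first: t**(3/2) on [0, 1); 2*t**2 on [1, 3/2); log(t)/t on [3/2, 3); …
cuts at 1, 3/2, 3: linearity sums the 4 kernel integrals
∫ sqrt(t)·t^(s-1) over [0, 1)
[1, 3/2) adds the kernel integral of 2*t
between 3/2 and 3 the integrand is log(t)/t**2·t^(s-1)
on [3, ∞): add ∫ t**(-5)·t^(s-1) dt

2**(1 - s)*(324*2**(s - 1)*(s - 5)*(s + 1)*(-2*s + (s - 1)**2 + 3) - 324*2**(s - 1)*(s - 5)*(2*s + 1)*(-2*s + (s - 1)**2 + 3) - 108*3**(s - 1)*(s - 5)*(s - 1)*(s + 1)*(2*s + 1)*log(3) + 108*3**(s - 1)*(s - 5)*(s - 1)*(s + 1)*(2*s + 1)*log(2) - 108*3**(s - 1)*(s - 5)*(s + 1)*(2*s + 1)*log(2) + 108*3**(s - 1)*(s - 5)*(s + 1)*(2*s + 1) + 108*3**(s - 1)*(s - 5)*(s + 1)*(2*s + 1)*log(3) + 729*3**(s - 1)*(s - 5)*(2*s + 1)*(-2*s + (s - 1)**2 + 3) + 54*6**(s - 1)*(s - 5)*(s - 1)*(s + 1)*(2*s + 1)*log(3) - 54*6**(s - 1)*(s - 5)*(s + 1)*(2*s + 1)*log(3) - 54*6**(s - 1)*(s - 5)*(s + 1)*(2*s + 1) - 2*6**(s - 1)*(s + 1)*(2*s + 1)*(-2*s + (s - 1)**2 + 3))/(162*(s - 5)*(s + 1)*(2*s + 1)*(-2*s + (s - 1)**2 + 3))
  -1/2 < Re(s) < 5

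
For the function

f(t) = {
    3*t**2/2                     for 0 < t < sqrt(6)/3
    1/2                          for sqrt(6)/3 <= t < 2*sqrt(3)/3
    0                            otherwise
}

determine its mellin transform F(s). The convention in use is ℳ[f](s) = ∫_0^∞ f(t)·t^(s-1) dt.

undo the power substitution: 3*t/2 on [0, 2/3); 1/2 on [2/3, 4/3)
undo the common scale on t: t on [0, 1); 1/2 on [1, 2)
breakpoints sqrt(6)/3: one integral from each of the 2 segments
between 0 and sqrt(6)/3 the integrand is 3*t**2/2·t^(s-1)
∫ 1/2·t^(s-1) over [sqrt(6)/3, 2*sqrt(3)/3)

(2**(s/2)*(s/2 + 1) + s/2 - 1)/(2*(3/2)**(s/2)*s*(s/2 + 1))
  Re(s) > -2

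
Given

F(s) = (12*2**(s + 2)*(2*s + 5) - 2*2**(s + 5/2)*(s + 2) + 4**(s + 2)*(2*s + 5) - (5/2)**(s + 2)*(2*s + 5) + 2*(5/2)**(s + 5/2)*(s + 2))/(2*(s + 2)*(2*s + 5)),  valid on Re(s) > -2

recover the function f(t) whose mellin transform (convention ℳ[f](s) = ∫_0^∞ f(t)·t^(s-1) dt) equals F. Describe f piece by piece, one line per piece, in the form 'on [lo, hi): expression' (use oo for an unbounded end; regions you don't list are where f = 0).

on [0, 2): 6*t**2
on [2, 5/2): t**(5/2)/2
on [5/2, 4): t**2/2

linearity at 2, 5/2 turns ℳ[f](s) into 3 summed integrals
∫ 6*t**2·t^(s-1) over [0, 2)
piece [2, 5/2): integrate t**(5/2)/2 against the kernel
piece [5/2, 4): integrate t**2/2 against the kernel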